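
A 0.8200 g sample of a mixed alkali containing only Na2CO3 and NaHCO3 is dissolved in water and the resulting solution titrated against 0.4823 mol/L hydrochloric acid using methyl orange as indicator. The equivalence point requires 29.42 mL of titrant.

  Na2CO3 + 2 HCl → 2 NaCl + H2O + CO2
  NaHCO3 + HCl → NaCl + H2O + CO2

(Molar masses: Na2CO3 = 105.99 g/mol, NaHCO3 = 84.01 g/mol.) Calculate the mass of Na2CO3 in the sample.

0.6357 g

n(HCl) = 0.02942 × 0.4823 = 0.01419 mol
Let x = n(Na2CO3), y = n(NaHCO3).
Titrant: 2x + 1y = 0.01419;  mass: 105.99x + 84.01y = 0.8200
Solving, x = 5.998 × 10^-3 mol, y = 2.194 × 10^-3 mol
mass of Na2CO3 = 5.998 × 10^-3 × 105.99 = 0.6357 g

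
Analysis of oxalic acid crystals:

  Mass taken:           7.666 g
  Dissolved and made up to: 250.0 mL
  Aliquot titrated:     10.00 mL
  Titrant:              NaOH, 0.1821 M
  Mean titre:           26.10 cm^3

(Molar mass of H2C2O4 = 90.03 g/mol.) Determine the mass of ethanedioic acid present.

5.349 g

H2C2O4 + 2 NaOH → Na2C2O4 + 2 H2O
n(NaOH) per titration = 0.02610 × 0.1821 = 4.753 × 10^-3 mol
From the 1:2 ratio, n(H2C2O4) in each aliquot = 1/2 × 4.753 × 10^-3 = 2.376 × 10^-3 mol
n(H2C2O4) in the whole flask = 2.376 × 10^-3 × 250.0/10.00 = 0.05941 mol
mass of H2C2O4 = 0.05941 × 90.03 = 5.349 g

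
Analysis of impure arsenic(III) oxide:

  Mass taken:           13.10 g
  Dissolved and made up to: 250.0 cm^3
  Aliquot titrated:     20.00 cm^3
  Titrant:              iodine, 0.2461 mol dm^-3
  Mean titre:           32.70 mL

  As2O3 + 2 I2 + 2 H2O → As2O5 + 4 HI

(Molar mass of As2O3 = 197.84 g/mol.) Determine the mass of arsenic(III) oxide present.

n(I2) per titration = 0.03270 × 0.2461 = 8.047 × 10^-3 mol
From the 1:2 ratio, n(As2O3) in each aliquot = 1/2 × 8.047 × 10^-3 = 4.024 × 10^-3 mol
n(As2O3) in the whole flask = 4.024 × 10^-3 × 250.0/20.00 = 0.05030 mol
mass of As2O3 = 0.05030 × 197.84 = 9.951 g

9.951 g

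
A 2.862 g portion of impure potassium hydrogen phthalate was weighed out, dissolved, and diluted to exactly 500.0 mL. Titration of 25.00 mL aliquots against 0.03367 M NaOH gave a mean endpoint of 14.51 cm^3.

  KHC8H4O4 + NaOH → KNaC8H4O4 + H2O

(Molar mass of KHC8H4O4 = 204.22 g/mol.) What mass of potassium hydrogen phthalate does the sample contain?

n(NaOH) per titration = 0.01451 × 0.03367 = 4.886 × 10^-4 mol
n(KHC8H4O4) in each aliquot = 4.886 × 10^-4 mol (1:1 ratio)
n(KHC8H4O4) in the whole flask = 4.886 × 10^-4 × 500.0/25.00 = 9.771 × 10^-3 mol
mass of KHC8H4O4 = 9.771 × 10^-3 × 204.22 = 1.995 g

1.995 g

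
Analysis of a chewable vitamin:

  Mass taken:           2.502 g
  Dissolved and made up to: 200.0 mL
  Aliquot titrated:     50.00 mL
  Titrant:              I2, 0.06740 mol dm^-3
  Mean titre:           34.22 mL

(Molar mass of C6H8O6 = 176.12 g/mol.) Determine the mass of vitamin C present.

C6H8O6 + I2 → C6H6O6 + 2 HI
n(I2) per titration = 0.03422 × 0.06740 = 2.306 × 10^-3 mol
n(C6H8O6) in each aliquot = 2.306 × 10^-3 mol (1:1 ratio)
n(C6H8O6) in the whole flask = 2.306 × 10^-3 × 200.0/50.00 = 9.226 × 10^-3 mol
mass of C6H8O6 = 9.226 × 10^-3 × 176.12 = 1.625 g

1.625 g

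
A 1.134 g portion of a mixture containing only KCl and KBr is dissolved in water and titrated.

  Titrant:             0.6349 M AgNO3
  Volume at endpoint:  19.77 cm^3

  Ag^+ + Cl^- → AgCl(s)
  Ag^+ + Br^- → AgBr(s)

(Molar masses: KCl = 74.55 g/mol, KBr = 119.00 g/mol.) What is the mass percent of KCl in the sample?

53.20 %

n(AgNO3) = 0.01977 × 0.6349 = 0.01255 mol
Let x = n(KCl), y = n(KBr).
Titrant: 1x + 1y = 0.01255;  mass: 74.55x + 119.00y = 1.134
Solving, x = 8.092 × 10^-3 mol, y = 4.460 × 10^-3 mol
mass of KCl = 8.092 × 10^-3 × 74.55 = 0.6033 g
% KCl = 0.6033 / 1.134 × 100 = 53.20 %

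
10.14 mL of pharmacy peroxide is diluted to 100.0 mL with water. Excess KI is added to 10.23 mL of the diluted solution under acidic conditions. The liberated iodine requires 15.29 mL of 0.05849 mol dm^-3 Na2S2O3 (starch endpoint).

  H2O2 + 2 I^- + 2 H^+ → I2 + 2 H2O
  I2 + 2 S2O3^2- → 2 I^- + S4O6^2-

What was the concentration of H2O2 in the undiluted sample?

n(S2O3^2-) = 0.01529 × 0.05849 = 8.943 × 10^-4 mol
n(I2) = n(S2O3^2-)/2 = 4.472 × 10^-4 mol
n(H2O2) in the aliquot = 4.472 × 10^-4 mol (1:1 ratio)
[H2O2]_dilute = 4.472 × 10^-4 / 0.01023 = 0.04371 mol/L
[H2O2]_original = 0.04371 × 100.0/10.14 = 0.4311 mol/L

0.4311 mol/L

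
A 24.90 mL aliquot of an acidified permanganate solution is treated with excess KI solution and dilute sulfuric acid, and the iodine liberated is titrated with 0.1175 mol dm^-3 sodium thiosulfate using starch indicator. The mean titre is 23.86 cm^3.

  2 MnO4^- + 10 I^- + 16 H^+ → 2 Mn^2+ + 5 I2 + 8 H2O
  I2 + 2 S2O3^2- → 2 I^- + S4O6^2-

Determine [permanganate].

n(S2O3^2-) = 0.02386 × 0.1175 = 2.804 × 10^-3 mol
n(I2) = n(S2O3^2-)/2 = 1.402 × 10^-3 mol
From the 2:5 ratio, n(MnO4^-) in the aliquot = 2/5 × 1.402 × 10^-3 = 5.607 × 10^-4 mol
[MnO4^-] = 5.607 × 10^-4 / 0.02490 = 0.02252 mol/L

0.02252 mol/L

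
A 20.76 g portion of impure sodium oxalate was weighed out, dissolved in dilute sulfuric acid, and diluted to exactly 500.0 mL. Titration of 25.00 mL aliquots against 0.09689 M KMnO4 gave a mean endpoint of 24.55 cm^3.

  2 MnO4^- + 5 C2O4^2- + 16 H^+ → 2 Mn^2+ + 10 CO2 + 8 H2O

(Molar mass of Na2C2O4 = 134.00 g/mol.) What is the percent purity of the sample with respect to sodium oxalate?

n(KMnO4) per titration = 0.02455 × 0.09689 = 2.379 × 10^-3 mol
From the 5:2 ratio, n(Na2C2O4) in each aliquot = 5/2 × 2.379 × 10^-3 = 5.947 × 10^-3 mol
n(Na2C2O4) in the whole flask = 5.947 × 10^-3 × 500.0/25.00 = 0.1189 mol
mass of Na2C2O4 = 0.1189 × 134.00 = 15.94 g
% Na2C2O4 = 15.94 / 20.76 × 100 = 76.77 %

76.77 %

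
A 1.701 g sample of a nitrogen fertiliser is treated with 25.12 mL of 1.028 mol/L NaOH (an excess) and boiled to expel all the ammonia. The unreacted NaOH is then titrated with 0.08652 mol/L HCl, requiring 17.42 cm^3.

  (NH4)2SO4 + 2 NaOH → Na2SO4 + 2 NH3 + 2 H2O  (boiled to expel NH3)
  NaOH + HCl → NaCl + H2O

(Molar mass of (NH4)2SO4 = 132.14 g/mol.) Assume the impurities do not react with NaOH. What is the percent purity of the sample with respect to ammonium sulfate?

n(NaOH) added = 0.02512 × 1.028 = 0.02582 mol
n(HCl) used in back-titration = 0.01742 × 0.08652 = 1.507 × 10^-3 mol
n(NaOH) left over = 1.507 × 10^-3 mol (1:1 ratio)
n(NaOH) consumed by analyte = 0.02582 − 1.507 × 10^-3 = 0.02432 mol
From the 1:2 ratio, n((NH4)2SO4) = 1/2 × 0.02432 = 0.01216 mol
mass of (NH4)2SO4 = 0.01216 × 132.14 = 1.607 g
% (NH4)2SO4 = 1.607 / 1.701 × 100 = 94.45 %

94.45 %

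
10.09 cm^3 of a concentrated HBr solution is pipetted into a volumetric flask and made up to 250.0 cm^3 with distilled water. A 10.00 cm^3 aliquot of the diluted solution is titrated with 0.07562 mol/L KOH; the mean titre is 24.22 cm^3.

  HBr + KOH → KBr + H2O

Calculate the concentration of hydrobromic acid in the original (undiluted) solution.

n(KOH) = 0.02422 × 0.07562 = 1.832 × 10^-3 mol
n(HBr) in the aliquot = 1.832 × 10^-3 mol (1:1 ratio)
[HBr]_dilute = 1.832 × 10^-3 / 0.01000 = 0.1832 mol/L
Dilution factor = 250.0 / 10.09 = 24.78
[HBr]_stock = 0.1832 × 24.78 = 4.538 mol/L

4.538 mol/L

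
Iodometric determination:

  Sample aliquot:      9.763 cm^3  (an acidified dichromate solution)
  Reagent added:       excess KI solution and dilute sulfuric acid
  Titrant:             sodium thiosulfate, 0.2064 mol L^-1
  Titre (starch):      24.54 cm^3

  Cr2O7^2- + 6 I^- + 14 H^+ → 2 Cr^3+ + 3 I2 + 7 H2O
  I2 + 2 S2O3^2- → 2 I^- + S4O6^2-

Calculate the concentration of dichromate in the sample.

n(S2O3^2-) = 0.02454 × 0.2064 = 5.065 × 10^-3 mol
n(I2) = n(S2O3^2-)/2 = 2.533 × 10^-3 mol
From the 1:3 ratio, n(Cr2O7^2-) in the aliquot = 1/3 × 2.533 × 10^-3 = 8.442 × 10^-4 mol
[Cr2O7^2-] = 8.442 × 10^-4 / 0.009763 = 0.08647 mol/L

0.08647 mol/L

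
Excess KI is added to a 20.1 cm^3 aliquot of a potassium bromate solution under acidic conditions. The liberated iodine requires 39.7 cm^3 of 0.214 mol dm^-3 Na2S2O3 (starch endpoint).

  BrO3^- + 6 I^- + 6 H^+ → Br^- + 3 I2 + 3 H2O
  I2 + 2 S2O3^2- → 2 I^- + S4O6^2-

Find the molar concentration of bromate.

n(S2O3^2-) = 0.0397 × 0.214 = 8.50 × 10^-3 mol
n(I2) = n(S2O3^2-)/2 = 4.25 × 10^-3 mol
From the 1:3 ratio, n(BrO3^-) in the aliquot = 1/3 × 4.25 × 10^-3 = 1.42 × 10^-3 mol
[BrO3^-] = 1.42 × 10^-3 / 0.0201 = 0.0704 mol/L

0.0704 mol/L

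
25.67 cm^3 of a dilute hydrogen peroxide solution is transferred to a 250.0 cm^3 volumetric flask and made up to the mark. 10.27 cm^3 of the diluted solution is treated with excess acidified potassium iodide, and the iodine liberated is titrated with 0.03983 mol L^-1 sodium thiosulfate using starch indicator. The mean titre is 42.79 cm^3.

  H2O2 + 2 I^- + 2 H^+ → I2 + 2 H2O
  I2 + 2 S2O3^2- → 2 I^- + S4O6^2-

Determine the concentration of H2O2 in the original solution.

0.8081 mol/L

n(S2O3^2-) = 0.04279 × 0.03983 = 1.704 × 10^-3 mol
n(I2) = n(S2O3^2-)/2 = 8.522 × 10^-4 mol
n(H2O2) in the aliquot = 8.522 × 10^-4 mol (1:1 ratio)
[H2O2]_dilute = 8.522 × 10^-4 / 0.01027 = 0.08298 mol/L
[H2O2]_original = 0.08298 × 250.0/25.67 = 0.8081 mol/L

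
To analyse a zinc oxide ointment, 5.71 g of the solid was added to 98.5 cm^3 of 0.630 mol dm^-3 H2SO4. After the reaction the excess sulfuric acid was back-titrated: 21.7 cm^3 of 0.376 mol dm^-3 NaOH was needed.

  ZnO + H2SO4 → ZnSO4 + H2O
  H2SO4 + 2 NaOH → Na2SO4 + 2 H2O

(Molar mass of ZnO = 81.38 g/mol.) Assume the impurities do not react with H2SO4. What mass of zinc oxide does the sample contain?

4.72 g

n(H2SO4) added = 0.0985 × 0.630 = 0.0621 mol
n(NaOH) used in back-titration = 0.0217 × 0.376 = 8.16 × 10^-3 mol
From the 1:2 ratio, n(H2SO4) left over = 1/2 × 8.16 × 10^-3 = 4.08 × 10^-3 mol
n(H2SO4) consumed by analyte = 0.0621 − 4.08 × 10^-3 = 0.0580 mol
n(ZnO) = 0.0580 mol (1:1 ratio)
mass of ZnO = 0.0580 × 81.38 = 4.72 g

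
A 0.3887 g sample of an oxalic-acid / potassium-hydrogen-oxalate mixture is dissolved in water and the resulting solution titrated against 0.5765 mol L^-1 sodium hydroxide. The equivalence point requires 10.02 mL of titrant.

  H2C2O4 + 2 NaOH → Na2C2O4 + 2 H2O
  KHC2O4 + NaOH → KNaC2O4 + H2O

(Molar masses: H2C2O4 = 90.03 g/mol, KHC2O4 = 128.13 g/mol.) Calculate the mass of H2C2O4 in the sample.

0.1903 g

n(NaOH) = 0.01002 × 0.5765 = 5.777 × 10^-3 mol
Let x = n(H2C2O4), y = n(KHC2O4).
Titrant: 2x + 1y = 5.777 × 10^-3;  mass: 90.03x + 128.13y = 0.3887
Solving, x = 2.114 × 10^-3 mol, y = 1.548 × 10^-3 mol
mass of H2C2O4 = 2.114 × 10^-3 × 90.03 = 0.1903 g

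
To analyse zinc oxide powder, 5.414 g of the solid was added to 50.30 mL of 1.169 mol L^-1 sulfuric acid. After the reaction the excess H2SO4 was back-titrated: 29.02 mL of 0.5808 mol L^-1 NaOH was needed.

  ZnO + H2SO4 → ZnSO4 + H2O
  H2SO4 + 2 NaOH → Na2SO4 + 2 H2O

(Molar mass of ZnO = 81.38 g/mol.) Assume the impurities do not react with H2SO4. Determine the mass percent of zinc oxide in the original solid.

75.72 %

n(H2SO4) added = 0.05030 × 1.169 = 0.05880 mol
n(NaOH) used in back-titration = 0.02902 × 0.5808 = 0.01685 mol
From the 1:2 ratio, n(H2SO4) left over = 1/2 × 0.01685 = 8.427 × 10^-3 mol
n(H2SO4) consumed by analyte = 0.05880 − 8.427 × 10^-3 = 0.05037 mol
n(ZnO) = 0.05037 mol (1:1 ratio)
mass of ZnO = 0.05037 × 81.38 = 4.099 g
% ZnO = 4.099 / 5.414 × 100 = 75.72 %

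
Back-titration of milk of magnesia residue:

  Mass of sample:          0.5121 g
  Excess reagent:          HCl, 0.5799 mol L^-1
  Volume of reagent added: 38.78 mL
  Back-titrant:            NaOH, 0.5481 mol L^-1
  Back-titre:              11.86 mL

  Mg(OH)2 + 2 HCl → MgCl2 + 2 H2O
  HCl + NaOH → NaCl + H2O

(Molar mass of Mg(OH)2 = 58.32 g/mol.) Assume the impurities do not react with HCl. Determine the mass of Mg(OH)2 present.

0.4662 g

n(HCl) added = 0.03878 × 0.5799 = 0.02249 mol
n(NaOH) used in back-titration = 0.01186 × 0.5481 = 6.500 × 10^-3 mol
n(HCl) left over = 6.500 × 10^-3 mol (1:1 ratio)
n(HCl) consumed by analyte = 0.02249 − 6.500 × 10^-3 = 0.01599 mol
From the 1:2 ratio, n(Mg(OH)2) = 1/2 × 0.01599 = 7.994 × 10^-3 mol
mass of Mg(OH)2 = 7.994 × 10^-3 × 58.32 = 0.4662 g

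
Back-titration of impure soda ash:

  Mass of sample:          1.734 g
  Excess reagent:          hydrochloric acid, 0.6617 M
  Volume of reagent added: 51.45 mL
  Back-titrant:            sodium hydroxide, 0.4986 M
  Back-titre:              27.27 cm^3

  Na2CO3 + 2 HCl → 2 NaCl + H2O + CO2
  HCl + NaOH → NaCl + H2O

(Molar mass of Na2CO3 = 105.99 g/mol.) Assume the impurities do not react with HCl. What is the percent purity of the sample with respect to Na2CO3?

n(HCl) added = 0.05145 × 0.6617 = 0.03404 mol
n(NaOH) used in back-titration = 0.02727 × 0.4986 = 0.01360 mol
n(HCl) left over = 0.01360 mol (1:1 ratio)
n(HCl) consumed by analyte = 0.03404 − 0.01360 = 0.02045 mol
From the 1:2 ratio, n(Na2CO3) = 1/2 × 0.02045 = 0.01022 mol
mass of Na2CO3 = 0.01022 × 105.99 = 1.084 g
% Na2CO3 = 1.084 / 1.734 × 100 = 62.49 %

62.49 %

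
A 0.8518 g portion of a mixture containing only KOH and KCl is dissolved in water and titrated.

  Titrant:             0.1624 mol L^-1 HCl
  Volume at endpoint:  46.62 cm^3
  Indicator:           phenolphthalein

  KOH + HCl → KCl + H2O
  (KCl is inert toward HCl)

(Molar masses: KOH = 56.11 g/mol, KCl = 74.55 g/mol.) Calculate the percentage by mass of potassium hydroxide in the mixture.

49.87 %

n(HCl) = 0.04662 × 0.1624 = 7.571 × 10^-3 mol
Let x = n(KOH), y = n(KCl).
Titrant: 1x = 7.571 × 10^-3;  mass: 56.11x + 74.55y = 0.8518
Solving, x = 7.571 × 10^-3 mol, y = 5.728 × 10^-3 mol
mass of KOH = 7.571 × 10^-3 × 56.11 = 0.4248 g
% KOH = 0.4248 / 0.8518 × 100 = 49.87 %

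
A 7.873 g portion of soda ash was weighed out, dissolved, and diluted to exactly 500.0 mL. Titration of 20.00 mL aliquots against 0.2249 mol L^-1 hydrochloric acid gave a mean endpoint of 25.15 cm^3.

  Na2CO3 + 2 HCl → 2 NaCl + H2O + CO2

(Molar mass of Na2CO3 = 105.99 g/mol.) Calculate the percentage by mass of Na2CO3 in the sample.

95.18 %

n(HCl) per titration = 0.02515 × 0.2249 = 5.656 × 10^-3 mol
From the 1:2 ratio, n(Na2CO3) in each aliquot = 1/2 × 5.656 × 10^-3 = 2.828 × 10^-3 mol
n(Na2CO3) in the whole flask = 2.828 × 10^-3 × 500.0/20.00 = 0.07070 mol
mass of Na2CO3 = 0.07070 × 105.99 = 7.494 g
% Na2CO3 = 7.494 / 7.873 × 100 = 95.18 %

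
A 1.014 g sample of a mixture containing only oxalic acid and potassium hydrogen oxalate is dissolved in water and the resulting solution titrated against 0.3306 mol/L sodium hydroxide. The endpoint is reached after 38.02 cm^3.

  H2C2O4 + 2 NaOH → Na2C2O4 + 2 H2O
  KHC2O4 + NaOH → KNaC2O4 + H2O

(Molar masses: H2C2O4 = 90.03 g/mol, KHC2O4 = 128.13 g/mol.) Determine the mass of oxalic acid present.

n(NaOH) = 0.03802 × 0.3306 = 0.01257 mol
Let x = n(H2C2O4), y = n(KHC2O4).
Titrant: 2x + 1y = 0.01257;  mass: 90.03x + 128.13y = 1.014
Solving, x = 3.589 × 10^-3 mol, y = 5.392 × 10^-3 mol
mass of H2C2O4 = 3.589 × 10^-3 × 90.03 = 0.3231 g

0.3231 g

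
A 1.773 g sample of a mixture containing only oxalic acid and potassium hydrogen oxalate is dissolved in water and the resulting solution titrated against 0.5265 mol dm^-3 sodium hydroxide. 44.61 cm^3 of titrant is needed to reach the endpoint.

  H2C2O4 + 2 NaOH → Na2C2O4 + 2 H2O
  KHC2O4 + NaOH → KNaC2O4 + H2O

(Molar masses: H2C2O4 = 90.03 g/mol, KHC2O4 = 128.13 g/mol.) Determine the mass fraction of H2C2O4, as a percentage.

n(NaOH) = 0.04461 × 0.5265 = 0.02349 mol
Let x = n(H2C2O4), y = n(KHC2O4).
Titrant: 2x + 1y = 0.02349;  mass: 90.03x + 128.13y = 1.773
Solving, x = 7.438 × 10^-3 mol, y = 8.611 × 10^-3 mol
mass of H2C2O4 = 7.438 × 10^-3 × 90.03 = 0.6696 g
% H2C2O4 = 0.6696 / 1.773 × 100 = 37.77 %

37.77 %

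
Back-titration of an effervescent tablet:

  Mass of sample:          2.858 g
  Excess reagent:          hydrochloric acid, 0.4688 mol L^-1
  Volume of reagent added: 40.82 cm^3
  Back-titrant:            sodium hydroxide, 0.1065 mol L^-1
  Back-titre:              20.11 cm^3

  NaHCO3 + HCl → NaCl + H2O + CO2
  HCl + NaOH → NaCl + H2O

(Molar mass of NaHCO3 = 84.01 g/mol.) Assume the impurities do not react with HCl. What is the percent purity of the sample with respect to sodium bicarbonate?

49.96 %

n(HCl) added = 0.04082 × 0.4688 = 0.01914 mol
n(NaOH) used in back-titration = 0.02011 × 0.1065 = 2.142 × 10^-3 mol
n(HCl) left over = 2.142 × 10^-3 mol (1:1 ratio)
n(HCl) consumed by analyte = 0.01914 − 2.142 × 10^-3 = 0.01699 mol
n(NaHCO3) = 0.01699 mol (1:1 ratio)
mass of NaHCO3 = 0.01699 × 84.01 = 1.428 g
% NaHCO3 = 1.428 / 2.858 × 100 = 49.96 %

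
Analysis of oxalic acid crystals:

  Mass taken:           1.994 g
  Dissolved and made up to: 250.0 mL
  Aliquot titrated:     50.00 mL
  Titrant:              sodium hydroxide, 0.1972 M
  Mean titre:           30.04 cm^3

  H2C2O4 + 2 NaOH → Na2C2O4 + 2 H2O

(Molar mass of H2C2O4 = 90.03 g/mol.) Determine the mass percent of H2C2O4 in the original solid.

66.87 %

n(NaOH) per titration = 0.03004 × 0.1972 = 5.924 × 10^-3 mol
From the 1:2 ratio, n(H2C2O4) in each aliquot = 1/2 × 5.924 × 10^-3 = 2.962 × 10^-3 mol
n(H2C2O4) in the whole flask = 2.962 × 10^-3 × 250.0/50.00 = 0.01481 mol
mass of H2C2O4 = 0.01481 × 90.03 = 1.333 g
% H2C2O4 = 1.333 / 1.994 × 100 = 66.87 %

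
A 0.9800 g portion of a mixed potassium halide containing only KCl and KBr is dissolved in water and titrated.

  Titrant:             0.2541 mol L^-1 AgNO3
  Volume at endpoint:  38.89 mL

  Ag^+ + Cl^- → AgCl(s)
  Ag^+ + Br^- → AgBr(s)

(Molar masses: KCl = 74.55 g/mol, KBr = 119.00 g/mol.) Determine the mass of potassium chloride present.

0.3286 g

n(AgNO3) = 0.03889 × 0.2541 = 9.882 × 10^-3 mol
Let x = n(KCl), y = n(KBr).
Titrant: 1x + 1y = 9.882 × 10^-3;  mass: 74.55x + 119.00y = 0.9800
Solving, x = 4.408 × 10^-3 mol, y = 5.474 × 10^-3 mol
mass of KCl = 4.408 × 10^-3 × 74.55 = 0.3286 g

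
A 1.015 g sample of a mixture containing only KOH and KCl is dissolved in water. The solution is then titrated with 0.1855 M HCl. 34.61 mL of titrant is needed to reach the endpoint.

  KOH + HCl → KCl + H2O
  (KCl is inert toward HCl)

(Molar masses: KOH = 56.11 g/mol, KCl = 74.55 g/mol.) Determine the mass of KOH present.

0.3602 g

n(HCl) = 0.03461 × 0.1855 = 6.420 × 10^-3 mol
Let x = n(KOH), y = n(KCl).
Titrant: 1x = 6.420 × 10^-3;  mass: 56.11x + 74.55y = 1.015
Solving, x = 6.420 × 10^-3 mol, y = 8.783 × 10^-3 mol
mass of KOH = 6.420 × 10^-3 × 56.11 = 0.3602 g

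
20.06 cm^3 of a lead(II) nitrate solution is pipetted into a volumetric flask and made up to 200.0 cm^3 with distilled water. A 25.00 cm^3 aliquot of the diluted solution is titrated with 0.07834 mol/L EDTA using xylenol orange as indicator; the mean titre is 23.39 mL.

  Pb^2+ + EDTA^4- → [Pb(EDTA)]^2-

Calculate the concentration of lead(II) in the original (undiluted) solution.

n(EDTA) = 0.02339 × 0.07834 = 1.832 × 10^-3 mol
n(Pb2+) in the aliquot = 1.832 × 10^-3 mol (1:1 ratio)
[Pb2+]_dilute = 1.832 × 10^-3 / 0.02500 = 0.07329 mol/L
Dilution factor = 200.0 / 20.06 = 9.970
[Pb2+]_stock = 0.07329 × 9.970 = 0.7308 mol/L

0.7308 mol/L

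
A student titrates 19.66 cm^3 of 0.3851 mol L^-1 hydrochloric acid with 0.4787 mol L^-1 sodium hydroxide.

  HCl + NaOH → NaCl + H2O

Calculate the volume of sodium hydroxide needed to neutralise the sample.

n(HCl) = 0.01966 L × 0.3851 mol/L = 7.571 × 10^-3 mol
n(NaOH) = 7.571 × 10^-3 mol (1:1 stoichiometry)
V(NaOH) = 7.571 × 10^-3 mol / 0.4787 mol/L = 0.01582 L = 15.82 mL

15.82 mL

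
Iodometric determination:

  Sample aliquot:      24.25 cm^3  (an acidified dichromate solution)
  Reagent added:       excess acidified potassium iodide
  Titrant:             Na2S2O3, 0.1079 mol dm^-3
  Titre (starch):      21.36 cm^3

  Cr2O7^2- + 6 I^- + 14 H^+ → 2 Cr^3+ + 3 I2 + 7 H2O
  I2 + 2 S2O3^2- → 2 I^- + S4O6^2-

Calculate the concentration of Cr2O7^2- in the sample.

0.01584 mol/L

n(S2O3^2-) = 0.02136 × 0.1079 = 2.305 × 10^-3 mol
n(I2) = n(S2O3^2-)/2 = 1.152 × 10^-3 mol
From the 1:3 ratio, n(Cr2O7^2-) in the aliquot = 1/3 × 1.152 × 10^-3 = 3.841 × 10^-4 mol
[Cr2O7^2-] = 3.841 × 10^-4 / 0.02425 = 0.01584 mol/L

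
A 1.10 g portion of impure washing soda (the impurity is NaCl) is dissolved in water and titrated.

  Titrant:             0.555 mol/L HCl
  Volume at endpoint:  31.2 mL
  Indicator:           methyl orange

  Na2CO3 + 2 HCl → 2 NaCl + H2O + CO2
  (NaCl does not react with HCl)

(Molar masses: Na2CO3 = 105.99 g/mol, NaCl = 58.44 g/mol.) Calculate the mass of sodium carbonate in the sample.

n(HCl) = 0.0312 × 0.555 = 0.0173 mol
Let x = n(Na2CO3), y = n(NaCl).
Titrant: 2x = 0.0173;  mass: 105.99x + 58.44y = 1.10
Solving, x = 8.66 × 10^-3 mol, y = 3.12 × 10^-3 mol
mass of Na2CO3 = 8.66 × 10^-3 × 105.99 = 0.918 g

0.918 g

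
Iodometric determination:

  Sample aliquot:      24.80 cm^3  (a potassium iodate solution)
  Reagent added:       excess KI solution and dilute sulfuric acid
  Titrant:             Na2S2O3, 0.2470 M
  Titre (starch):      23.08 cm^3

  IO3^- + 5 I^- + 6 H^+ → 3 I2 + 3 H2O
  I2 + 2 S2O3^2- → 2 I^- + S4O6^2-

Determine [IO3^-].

n(S2O3^2-) = 0.02308 × 0.2470 = 5.701 × 10^-3 mol
n(I2) = n(S2O3^2-)/2 = 2.850 × 10^-3 mol
From the 1:3 ratio, n(IO3^-) in the aliquot = 1/3 × 2.850 × 10^-3 = 9.501 × 10^-4 mol
[IO3^-] = 9.501 × 10^-4 / 0.02480 = 0.03831 mol/L

0.03831 M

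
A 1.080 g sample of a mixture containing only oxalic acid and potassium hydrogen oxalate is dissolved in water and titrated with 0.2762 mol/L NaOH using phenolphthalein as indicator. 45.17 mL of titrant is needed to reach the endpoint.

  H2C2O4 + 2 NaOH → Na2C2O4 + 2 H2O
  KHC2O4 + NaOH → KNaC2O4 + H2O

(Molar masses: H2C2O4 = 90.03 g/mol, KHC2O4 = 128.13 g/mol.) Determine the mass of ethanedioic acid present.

0.2808 g

n(NaOH) = 0.04517 × 0.2762 = 0.01248 mol
Let x = n(H2C2O4), y = n(KHC2O4).
Titrant: 2x + 1y = 0.01248;  mass: 90.03x + 128.13y = 1.080
Solving, x = 3.119 × 10^-3 mol, y = 6.237 × 10^-3 mol
mass of H2C2O4 = 3.119 × 10^-3 × 90.03 = 0.2808 g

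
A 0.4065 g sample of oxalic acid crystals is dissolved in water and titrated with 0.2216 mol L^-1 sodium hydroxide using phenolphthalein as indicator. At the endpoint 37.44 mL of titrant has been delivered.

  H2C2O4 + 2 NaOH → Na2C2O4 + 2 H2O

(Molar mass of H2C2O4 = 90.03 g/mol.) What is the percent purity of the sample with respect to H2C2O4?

n(NaOH) = 0.03744 L × 0.2216 mol/L = 8.297 × 10^-3 mol
From the 1:2 ratio, n(H2C2O4) = 1/2 × 8.297 × 10^-3 = 4.148 × 10^-3 mol
mass of H2C2O4 = 4.148 × 10^-3 × 90.03 g/mol = 0.3735 g
% H2C2O4 = 0.3735 / 0.4065 × 100 = 91.88 %

91.88 %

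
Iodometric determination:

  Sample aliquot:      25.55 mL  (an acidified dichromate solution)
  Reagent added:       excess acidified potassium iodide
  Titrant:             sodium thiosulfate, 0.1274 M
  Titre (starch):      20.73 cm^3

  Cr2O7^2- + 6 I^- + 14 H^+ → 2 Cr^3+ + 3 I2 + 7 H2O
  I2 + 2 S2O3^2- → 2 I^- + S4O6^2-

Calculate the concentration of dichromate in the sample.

0.01723 M

n(S2O3^2-) = 0.02073 × 0.1274 = 2.641 × 10^-3 mol
n(I2) = n(S2O3^2-)/2 = 1.321 × 10^-3 mol
From the 1:3 ratio, n(Cr2O7^2-) in the aliquot = 1/3 × 1.321 × 10^-3 = 4.402 × 10^-4 mol
[Cr2O7^2-] = 4.402 × 10^-4 / 0.02555 = 0.01723 mol/L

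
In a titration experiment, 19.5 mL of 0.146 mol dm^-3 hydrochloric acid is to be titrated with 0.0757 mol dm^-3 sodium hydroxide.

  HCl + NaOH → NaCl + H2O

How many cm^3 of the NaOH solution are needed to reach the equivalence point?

37.6 mL

n(HCl) = 0.0195 L × 0.146 mol/L = 2.85 × 10^-3 mol
n(NaOH) = 2.85 × 10^-3 mol (1:1 stoichiometry)
V(NaOH) = 2.85 × 10^-3 mol / 0.0757 mol/L = 0.0376 L = 37.6 mL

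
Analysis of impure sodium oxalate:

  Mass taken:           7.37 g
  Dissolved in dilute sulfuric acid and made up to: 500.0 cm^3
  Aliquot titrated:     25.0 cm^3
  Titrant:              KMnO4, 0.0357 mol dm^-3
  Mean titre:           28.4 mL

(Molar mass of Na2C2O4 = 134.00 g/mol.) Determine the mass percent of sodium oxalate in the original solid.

92.2 %

2 MnO4^- + 5 C2O4^2- + 16 H^+ → 2 Mn^2+ + 10 CO2 + 8 H2O
n(KMnO4) per titration = 0.0284 × 0.0357 = 1.01 × 10^-3 mol
From the 5:2 ratio, n(Na2C2O4) in each aliquot = 5/2 × 1.01 × 10^-3 = 2.53 × 10^-3 mol
n(Na2C2O4) in the whole flask = 2.53 × 10^-3 × 500.0/25.0 = 0.0507 mol
mass of Na2C2O4 = 0.0507 × 134.00 = 6.79 g
% Na2C2O4 = 6.79 / 7.37 × 100 = 92.2 %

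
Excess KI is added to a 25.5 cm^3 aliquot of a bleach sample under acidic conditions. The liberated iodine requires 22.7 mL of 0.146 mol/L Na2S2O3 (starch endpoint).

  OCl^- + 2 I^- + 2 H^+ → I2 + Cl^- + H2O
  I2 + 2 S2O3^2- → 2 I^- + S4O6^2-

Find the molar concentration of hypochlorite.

n(S2O3^2-) = 0.0227 × 0.146 = 3.31 × 10^-3 mol
n(I2) = n(S2O3^2-)/2 = 1.66 × 10^-3 mol
n(OCl^-) in the aliquot = 1.66 × 10^-3 mol (1:1 ratio)
[OCl^-] = 1.66 × 10^-3 / 0.0255 = 0.0650 mol/L

0.0650 mol/L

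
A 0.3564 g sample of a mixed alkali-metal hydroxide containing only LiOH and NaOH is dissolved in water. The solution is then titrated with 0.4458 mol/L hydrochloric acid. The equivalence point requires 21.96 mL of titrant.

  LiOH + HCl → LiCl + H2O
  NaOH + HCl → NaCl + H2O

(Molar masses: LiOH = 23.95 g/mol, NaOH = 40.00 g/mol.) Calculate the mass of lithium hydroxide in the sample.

0.05251 g

n(HCl) = 0.02196 × 0.4458 = 9.790 × 10^-3 mol
Let x = n(LiOH), y = n(NaOH).
Titrant: 1x + 1y = 9.790 × 10^-3;  mass: 23.95x + 40.00y = 0.3564
Solving, x = 2.193 × 10^-3 mol, y = 7.597 × 10^-3 mol
mass of LiOH = 2.193 × 10^-3 × 23.95 = 0.05251 g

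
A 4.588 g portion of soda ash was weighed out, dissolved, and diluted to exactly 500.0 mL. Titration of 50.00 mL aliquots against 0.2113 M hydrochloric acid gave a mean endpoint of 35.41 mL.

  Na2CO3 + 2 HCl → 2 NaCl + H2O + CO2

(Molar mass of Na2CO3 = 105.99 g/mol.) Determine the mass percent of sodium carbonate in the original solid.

86.42 %

n(HCl) per titration = 0.03541 × 0.2113 = 7.482 × 10^-3 mol
From the 1:2 ratio, n(Na2CO3) in each aliquot = 1/2 × 7.482 × 10^-3 = 3.741 × 10^-3 mol
n(Na2CO3) in the whole flask = 3.741 × 10^-3 × 500.0/50.00 = 0.03741 mol
mass of Na2CO3 = 0.03741 × 105.99 = 3.965 g
% Na2CO3 = 3.965 / 4.588 × 100 = 86.42 %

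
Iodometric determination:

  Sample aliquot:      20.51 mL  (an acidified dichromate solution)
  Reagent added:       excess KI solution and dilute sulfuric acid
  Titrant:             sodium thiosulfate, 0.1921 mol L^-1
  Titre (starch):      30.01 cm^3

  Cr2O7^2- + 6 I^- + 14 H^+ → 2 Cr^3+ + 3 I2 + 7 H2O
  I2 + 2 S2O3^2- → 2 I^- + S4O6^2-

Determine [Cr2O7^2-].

n(S2O3^2-) = 0.03001 × 0.1921 = 5.765 × 10^-3 mol
n(I2) = n(S2O3^2-)/2 = 2.882 × 10^-3 mol
From the 1:3 ratio, n(Cr2O7^2-) in the aliquot = 1/3 × 2.882 × 10^-3 = 9.608 × 10^-4 mol
[Cr2O7^2-] = 9.608 × 10^-4 / 0.02051 = 0.04685 mol/L

0.04685 mol/L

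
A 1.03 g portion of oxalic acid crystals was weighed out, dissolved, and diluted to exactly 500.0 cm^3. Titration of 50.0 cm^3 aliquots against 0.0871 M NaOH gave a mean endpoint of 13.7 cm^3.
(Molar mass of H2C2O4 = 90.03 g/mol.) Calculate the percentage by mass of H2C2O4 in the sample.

H2C2O4 + 2 NaOH → Na2C2O4 + 2 H2O
n(NaOH) per titration = 0.0137 × 0.0871 = 1.19 × 10^-3 mol
From the 1:2 ratio, n(H2C2O4) in each aliquot = 1/2 × 1.19 × 10^-3 = 5.97 × 10^-4 mol
n(H2C2O4) in the whole flask = 5.97 × 10^-4 × 500.0/50.0 = 5.97 × 10^-3 mol
mass of H2C2O4 = 5.97 × 10^-3 × 90.03 = 0.537 g
% H2C2O4 = 0.537 / 1.03 × 100 = 52.2 %

52.2 %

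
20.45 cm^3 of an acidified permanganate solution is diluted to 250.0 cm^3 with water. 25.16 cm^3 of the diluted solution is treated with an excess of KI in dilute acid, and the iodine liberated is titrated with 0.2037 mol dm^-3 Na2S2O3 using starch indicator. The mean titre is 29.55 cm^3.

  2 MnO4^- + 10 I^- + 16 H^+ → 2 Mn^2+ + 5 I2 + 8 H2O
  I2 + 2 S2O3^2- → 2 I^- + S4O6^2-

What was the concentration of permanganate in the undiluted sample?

0.5849 mol/L

n(S2O3^2-) = 0.02955 × 0.2037 = 6.019 × 10^-3 mol
n(I2) = n(S2O3^2-)/2 = 3.010 × 10^-3 mol
From the 2:5 ratio, n(MnO4^-) in the aliquot = 2/5 × 3.010 × 10^-3 = 1.204 × 10^-3 mol
[MnO4^-]_dilute = 1.204 × 10^-3 / 0.02516 = 0.04785 mol/L
[MnO4^-]_original = 0.04785 × 250.0/20.45 = 0.5849 mol/L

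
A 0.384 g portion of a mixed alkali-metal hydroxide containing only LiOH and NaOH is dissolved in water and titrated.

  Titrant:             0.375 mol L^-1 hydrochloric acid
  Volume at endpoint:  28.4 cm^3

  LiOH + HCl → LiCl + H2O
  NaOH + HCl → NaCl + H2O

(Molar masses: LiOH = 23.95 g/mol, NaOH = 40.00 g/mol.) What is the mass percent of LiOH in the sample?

16.3 %

n(HCl) = 0.0284 × 0.375 = 0.0106 mol
Let x = n(LiOH), y = n(NaOH).
Titrant: 1x + 1y = 0.0106;  mass: 23.95x + 40.00y = 0.384
Solving, x = 2.62 × 10^-3 mol, y = 8.03 × 10^-3 mol
mass of LiOH = 2.62 × 10^-3 × 23.95 = 0.0627 g
% LiOH = 0.0627 / 0.384 × 100 = 16.3 %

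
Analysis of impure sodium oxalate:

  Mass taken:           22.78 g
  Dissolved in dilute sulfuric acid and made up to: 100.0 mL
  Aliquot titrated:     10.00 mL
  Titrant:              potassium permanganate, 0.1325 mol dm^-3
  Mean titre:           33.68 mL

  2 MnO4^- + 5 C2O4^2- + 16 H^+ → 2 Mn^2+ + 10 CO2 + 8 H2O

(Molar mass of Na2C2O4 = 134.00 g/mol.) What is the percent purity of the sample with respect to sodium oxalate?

65.63 %

n(KMnO4) per titration = 0.03368 × 0.1325 = 4.463 × 10^-3 mol
From the 5:2 ratio, n(Na2C2O4) in each aliquot = 5/2 × 4.463 × 10^-3 = 0.01116 mol
n(Na2C2O4) in the whole flask = 0.01116 × 100.0/10.00 = 0.1116 mol
mass of Na2C2O4 = 0.1116 × 134.00 = 14.95 g
% Na2C2O4 = 14.95 / 22.78 × 100 = 65.63 %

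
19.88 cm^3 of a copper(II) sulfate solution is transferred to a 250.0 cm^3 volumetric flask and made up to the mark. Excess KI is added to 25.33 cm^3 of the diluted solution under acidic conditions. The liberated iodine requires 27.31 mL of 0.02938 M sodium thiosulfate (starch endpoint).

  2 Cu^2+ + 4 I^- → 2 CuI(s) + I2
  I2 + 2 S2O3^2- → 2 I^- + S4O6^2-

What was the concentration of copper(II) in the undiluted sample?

0.3983 M

n(S2O3^2-) = 0.02731 × 0.02938 = 8.024 × 10^-4 mol
n(I2) = n(S2O3^2-)/2 = 4.012 × 10^-4 mol
From the 2:1 ratio, n(Cu2+) in the aliquot = 2/1 × 4.012 × 10^-4 = 8.024 × 10^-4 mol
[Cu2+]_dilute = 8.024 × 10^-4 / 0.02533 = 0.03168 mol/L
[Cu2+]_original = 0.03168 × 250.0/19.88 = 0.3983 mol/L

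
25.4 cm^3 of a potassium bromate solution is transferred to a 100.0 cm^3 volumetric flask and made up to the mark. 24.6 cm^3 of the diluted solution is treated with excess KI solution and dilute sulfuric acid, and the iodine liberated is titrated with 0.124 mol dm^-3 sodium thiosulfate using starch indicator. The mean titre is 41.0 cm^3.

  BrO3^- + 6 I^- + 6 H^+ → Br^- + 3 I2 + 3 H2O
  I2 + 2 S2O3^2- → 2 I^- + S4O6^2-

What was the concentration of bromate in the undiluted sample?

0.136 mol/L

n(S2O3^2-) = 0.0410 × 0.124 = 5.08 × 10^-3 mol
n(I2) = n(S2O3^2-)/2 = 2.54 × 10^-3 mol
From the 1:3 ratio, n(BrO3^-) in the aliquot = 1/3 × 2.54 × 10^-3 = 8.47 × 10^-4 mol
[BrO3^-]_dilute = 8.47 × 10^-4 / 0.0246 = 0.0344 mol/L
[BrO3^-]_original = 0.0344 × 100.0/25.4 = 0.136 mol/L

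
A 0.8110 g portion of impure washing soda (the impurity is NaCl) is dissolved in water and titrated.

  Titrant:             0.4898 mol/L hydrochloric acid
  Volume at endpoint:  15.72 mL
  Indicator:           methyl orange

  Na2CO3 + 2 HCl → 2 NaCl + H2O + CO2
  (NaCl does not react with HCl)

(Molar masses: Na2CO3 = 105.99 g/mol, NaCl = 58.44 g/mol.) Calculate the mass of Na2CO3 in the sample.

n(HCl) = 0.01572 × 0.4898 = 7.700 × 10^-3 mol
Let x = n(Na2CO3), y = n(NaCl).
Titrant: 2x = 7.700 × 10^-3;  mass: 105.99x + 58.44y = 0.8110
Solving, x = 3.850 × 10^-3 mol, y = 6.895 × 10^-3 mol
mass of Na2CO3 = 3.850 × 10^-3 × 105.99 = 0.4080 g

0.4080 g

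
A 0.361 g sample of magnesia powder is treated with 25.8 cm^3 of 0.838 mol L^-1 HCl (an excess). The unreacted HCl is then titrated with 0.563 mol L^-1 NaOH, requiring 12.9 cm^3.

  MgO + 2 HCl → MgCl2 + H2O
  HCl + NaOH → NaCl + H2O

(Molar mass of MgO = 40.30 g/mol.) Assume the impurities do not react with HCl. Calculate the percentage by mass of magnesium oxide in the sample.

80.1 %

n(HCl) added = 0.0258 × 0.838 = 0.0216 mol
n(NaOH) used in back-titration = 0.0129 × 0.563 = 7.26 × 10^-3 mol
n(HCl) left over = 7.26 × 10^-3 mol (1:1 ratio)
n(HCl) consumed by analyte = 0.0216 − 7.26 × 10^-3 = 0.0144 mol
From the 1:2 ratio, n(MgO) = 1/2 × 0.0144 = 7.18 × 10^-3 mol
mass of MgO = 7.18 × 10^-3 × 40.30 = 0.289 g
% MgO = 0.289 / 0.361 × 100 = 80.1 %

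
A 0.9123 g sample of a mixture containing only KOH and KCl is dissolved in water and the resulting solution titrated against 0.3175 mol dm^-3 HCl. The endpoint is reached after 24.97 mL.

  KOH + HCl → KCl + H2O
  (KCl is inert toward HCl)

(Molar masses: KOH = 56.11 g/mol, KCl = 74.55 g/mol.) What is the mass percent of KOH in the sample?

48.76 %

n(HCl) = 0.02497 × 0.3175 = 7.928 × 10^-3 mol
Let x = n(KOH), y = n(KCl).
Titrant: 1x = 7.928 × 10^-3;  mass: 56.11x + 74.55y = 0.9123
Solving, x = 7.928 × 10^-3 mol, y = 6.270 × 10^-3 mol
mass of KOH = 7.928 × 10^-3 × 56.11 = 0.4448 g
% KOH = 0.4448 / 0.9123 × 100 = 48.76 %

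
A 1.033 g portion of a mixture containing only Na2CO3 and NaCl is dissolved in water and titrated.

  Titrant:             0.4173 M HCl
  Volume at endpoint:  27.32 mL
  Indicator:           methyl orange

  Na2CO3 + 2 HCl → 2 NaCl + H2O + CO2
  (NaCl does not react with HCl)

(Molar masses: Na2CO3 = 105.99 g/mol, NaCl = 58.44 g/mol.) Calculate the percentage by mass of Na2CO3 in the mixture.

58.49 %

n(HCl) = 0.02732 × 0.4173 = 0.01140 mol
Let x = n(Na2CO3), y = n(NaCl).
Titrant: 2x = 0.01140;  mass: 105.99x + 58.44y = 1.033
Solving, x = 5.700 × 10^-3 mol, y = 7.338 × 10^-3 mol
mass of Na2CO3 = 5.700 × 10^-3 × 105.99 = 0.6042 g
% Na2CO3 = 0.6042 / 1.033 × 100 = 58.49 %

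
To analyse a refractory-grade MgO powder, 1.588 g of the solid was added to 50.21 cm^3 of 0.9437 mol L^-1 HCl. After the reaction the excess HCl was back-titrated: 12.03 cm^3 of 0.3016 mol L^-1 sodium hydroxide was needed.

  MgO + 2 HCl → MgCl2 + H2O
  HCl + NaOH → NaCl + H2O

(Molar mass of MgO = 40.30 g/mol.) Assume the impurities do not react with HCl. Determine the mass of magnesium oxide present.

n(HCl) added = 0.05021 × 0.9437 = 0.04738 mol
n(NaOH) used in back-titration = 0.01203 × 0.3016 = 3.628 × 10^-3 mol
n(HCl) left over = 3.628 × 10^-3 mol (1:1 ratio)
n(HCl) consumed by analyte = 0.04738 − 3.628 × 10^-3 = 0.04375 mol
From the 1:2 ratio, n(MgO) = 1/2 × 0.04375 = 0.02188 mol
mass of MgO = 0.02188 × 40.30 = 0.8817 g

0.8817 g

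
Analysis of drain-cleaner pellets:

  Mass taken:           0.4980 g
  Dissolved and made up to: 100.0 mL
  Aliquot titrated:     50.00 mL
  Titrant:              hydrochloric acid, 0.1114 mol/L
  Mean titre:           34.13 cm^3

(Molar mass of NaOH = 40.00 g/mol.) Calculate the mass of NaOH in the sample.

NaOH + HCl → NaCl + H2O
n(HCl) per titration = 0.03413 × 0.1114 = 3.802 × 10^-3 mol
n(NaOH) in each aliquot = 3.802 × 10^-3 mol (1:1 ratio)
n(NaOH) in the whole flask = 3.802 × 10^-3 × 100.0/50.00 = 7.604 × 10^-3 mol
mass of NaOH = 7.604 × 10^-3 × 40.00 = 0.3042 g

0.3042 g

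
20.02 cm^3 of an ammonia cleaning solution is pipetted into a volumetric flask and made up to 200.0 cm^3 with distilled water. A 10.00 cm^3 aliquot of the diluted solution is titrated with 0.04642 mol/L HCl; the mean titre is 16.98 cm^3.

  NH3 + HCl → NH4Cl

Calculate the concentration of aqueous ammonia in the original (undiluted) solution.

n(HCl) = 0.01698 × 0.04642 = 7.882 × 10^-4 mol
n(NH3) in the aliquot = 7.882 × 10^-4 mol (1:1 ratio)
[NH3]_dilute = 7.882 × 10^-4 / 0.01000 = 0.07882 mol/L
Dilution factor = 200.0 / 20.02 = 9.990
[NH3]_stock = 0.07882 × 9.990 = 0.7874 mol/L

0.7874 mol/L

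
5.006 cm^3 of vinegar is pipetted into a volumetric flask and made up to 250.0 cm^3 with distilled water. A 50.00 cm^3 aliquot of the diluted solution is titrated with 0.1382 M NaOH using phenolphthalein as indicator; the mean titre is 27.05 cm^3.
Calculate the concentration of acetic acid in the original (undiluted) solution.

3.734 M

CH3COOH + NaOH → CH3COONa + H2O
n(NaOH) = 0.02705 × 0.1382 = 3.738 × 10^-3 mol
n(CH3COOH) in the aliquot = 3.738 × 10^-3 mol (1:1 ratio)
[CH3COOH]_dilute = 3.738 × 10^-3 / 0.05000 = 0.07477 mol/L
Dilution factor = 250.0 / 5.006 = 49.94
[CH3COOH]_stock = 0.07477 × 49.94 = 3.734 mol/L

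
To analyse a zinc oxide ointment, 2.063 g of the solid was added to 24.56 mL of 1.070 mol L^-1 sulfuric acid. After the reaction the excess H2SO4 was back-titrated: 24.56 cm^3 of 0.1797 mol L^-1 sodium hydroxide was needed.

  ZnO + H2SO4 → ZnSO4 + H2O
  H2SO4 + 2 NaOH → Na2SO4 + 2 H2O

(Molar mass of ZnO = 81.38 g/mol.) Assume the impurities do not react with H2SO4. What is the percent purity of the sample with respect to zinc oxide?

94.96 %

n(H2SO4) added = 0.02456 × 1.070 = 0.02628 mol
n(NaOH) used in back-titration = 0.02456 × 0.1797 = 4.413 × 10^-3 mol
From the 1:2 ratio, n(H2SO4) left over = 1/2 × 4.413 × 10^-3 = 2.207 × 10^-3 mol
n(H2SO4) consumed by analyte = 0.02628 − 2.207 × 10^-3 = 0.02407 mol
n(ZnO) = 0.02407 mol (1:1 ratio)
mass of ZnO = 0.02407 × 81.38 = 1.959 g
% ZnO = 1.959 / 2.063 × 100 = 94.96 %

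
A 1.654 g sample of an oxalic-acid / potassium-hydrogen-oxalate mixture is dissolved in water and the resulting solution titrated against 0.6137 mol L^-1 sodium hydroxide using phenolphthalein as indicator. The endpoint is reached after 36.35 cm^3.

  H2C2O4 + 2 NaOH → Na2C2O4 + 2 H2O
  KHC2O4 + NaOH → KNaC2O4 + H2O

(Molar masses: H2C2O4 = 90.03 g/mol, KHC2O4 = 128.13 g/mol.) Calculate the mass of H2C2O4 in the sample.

0.6523 g

n(NaOH) = 0.03635 × 0.6137 = 0.02231 mol
Let x = n(H2C2O4), y = n(KHC2O4).
Titrant: 2x + 1y = 0.02231;  mass: 90.03x + 128.13y = 1.654
Solving, x = 7.245 × 10^-3 mol, y = 7.818 × 10^-3 mol
mass of H2C2O4 = 7.245 × 10^-3 × 90.03 = 0.6523 g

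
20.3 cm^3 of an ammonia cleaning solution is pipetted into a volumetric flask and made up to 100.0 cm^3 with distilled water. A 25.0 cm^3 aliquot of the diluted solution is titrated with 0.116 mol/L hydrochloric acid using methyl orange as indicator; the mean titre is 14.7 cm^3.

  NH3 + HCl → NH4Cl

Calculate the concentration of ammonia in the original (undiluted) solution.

0.336 mol/L

n(HCl) = 0.0147 × 0.116 = 1.71 × 10^-3 mol
n(NH3) in the aliquot = 1.71 × 10^-3 mol (1:1 ratio)
[NH3]_dilute = 1.71 × 10^-3 / 0.0250 = 0.0682 mol/L
Dilution factor = 100.0 / 20.3 = 4.926
[NH3]_stock = 0.0682 × 4.926 = 0.336 mol/L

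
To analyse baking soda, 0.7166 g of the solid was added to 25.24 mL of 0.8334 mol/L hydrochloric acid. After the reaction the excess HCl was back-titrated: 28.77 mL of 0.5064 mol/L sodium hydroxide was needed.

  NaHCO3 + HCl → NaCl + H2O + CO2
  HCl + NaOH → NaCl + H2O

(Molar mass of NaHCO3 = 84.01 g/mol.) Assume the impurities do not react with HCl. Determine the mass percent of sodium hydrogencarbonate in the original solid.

75.80 %

n(HCl) added = 0.02524 × 0.8334 = 0.02104 mol
n(NaOH) used in back-titration = 0.02877 × 0.5064 = 0.01457 mol
n(HCl) left over = 0.01457 mol (1:1 ratio)
n(HCl) consumed by analyte = 0.02104 − 0.01457 = 6.466 × 10^-3 mol
n(NaHCO3) = 6.466 × 10^-3 mol (1:1 ratio)
mass of NaHCO3 = 6.466 × 10^-3 × 84.01 = 0.5432 g
% NaHCO3 = 0.5432 / 0.7166 × 100 = 75.80 %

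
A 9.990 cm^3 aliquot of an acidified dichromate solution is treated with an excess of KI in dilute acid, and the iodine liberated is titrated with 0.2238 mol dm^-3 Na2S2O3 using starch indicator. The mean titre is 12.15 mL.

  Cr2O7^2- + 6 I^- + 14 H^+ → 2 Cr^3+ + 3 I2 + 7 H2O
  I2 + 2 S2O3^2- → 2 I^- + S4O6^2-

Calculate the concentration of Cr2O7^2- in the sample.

0.04536 mol/L

n(S2O3^2-) = 0.01215 × 0.2238 = 2.719 × 10^-3 mol
n(I2) = n(S2O3^2-)/2 = 1.360 × 10^-3 mol
From the 1:3 ratio, n(Cr2O7^2-) in the aliquot = 1/3 × 1.360 × 10^-3 = 4.532 × 10^-4 mol
[Cr2O7^2-] = 4.532 × 10^-4 / 0.009990 = 0.04536 mol/L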